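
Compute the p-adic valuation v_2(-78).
v_2(-78) = 1

v_2(n) is the largest exponent k such that 2^k divides n. Factor out: -78 = -2^1 · 39. (Sign doesn't affect v_p.) So v_2(-78) = 1.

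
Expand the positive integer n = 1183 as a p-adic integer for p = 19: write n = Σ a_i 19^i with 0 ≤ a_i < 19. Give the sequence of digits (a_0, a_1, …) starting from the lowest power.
(a_0, a_1, …) = (5, 5, 3)

Repeated division by 19 gives the digits low-to-high: 1183 = 5 + 5·19^1 + 3·19^2. Digit sequence: (5, 5, 3).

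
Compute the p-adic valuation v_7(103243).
v_7(103243) = 4

v_7(n) is the largest exponent k such that 7^k divides n. Factor out: 103243 = 7^4 · 43. (Sign doesn't affect v_p.) So v_7(103243) = 4.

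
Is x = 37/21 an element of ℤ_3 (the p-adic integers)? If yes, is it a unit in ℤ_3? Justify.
x ∉ ℤ_3 (v_3(x) = -1 < 0)

ℤ_3 = {x ∈ ℚ_3 : v_3(x) ≥ 0} and ℤ_3^× = {x ∈ ℤ_3 : v_3(x) = 0}. Here v_3(37/21) = v_3(num) − v_3(den) = -1; compare against these criteria.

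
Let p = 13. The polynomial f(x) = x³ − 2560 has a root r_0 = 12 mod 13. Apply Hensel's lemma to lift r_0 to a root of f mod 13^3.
r_2 = 1416 (mod 2197)

Hensel: r_{i+1} = r_i − f(r_i)/f′(r_i) mod 13^{i+2}, where f′(x) = 3x². Iterate:
  r_0 = 12 (mod 13)
  r_1 = 64 (mod 169)
  r_2 = 1416 (mod 2197)
Final: r = 1416 with f(r) ≡ 0 mod 13^3.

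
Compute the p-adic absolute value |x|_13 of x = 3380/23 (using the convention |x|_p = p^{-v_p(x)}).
|3380/23|_13 = 1/169

Step 1 — compute v_13(x) by factoring powers of 13 out of the numerator and denominator: v_13(3380/23) = 2. Step 2 — apply |x|_p = p^{-v_p(x)} = 13^{-2} = 1/169.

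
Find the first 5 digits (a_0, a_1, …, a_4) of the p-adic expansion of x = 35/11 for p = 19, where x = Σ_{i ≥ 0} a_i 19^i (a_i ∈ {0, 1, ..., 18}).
(a_0, …, a_4) = (17, 1, 12, 8, 3)

v_19(35/11) = 0 (numerator and denominator both coprime to 19), so x ∈ ℤ_19^×. Compute digits iteratively via a_i = x_i mod 19, x_{i+1} = (x_i − a_i)/19, with x_0 = x:
  x_0 = 35/11;  a_0 = 17;  x_1 = (x_0 − 17)/19 = -8/11
  x_1 = -8/11;  a_1 = 1;  x_2 = (x_1 − 1)/19 = -1/11
  x_2 = -1/11;  a_2 = 12;  x_3 = (x_2 − 12)/19 = -7/11
  x_3 = -7/11;  a_3 = 8;  x_4 = (x_3 − 8)/19 = -5/11
  x_4 = -5/11;  a_4 = 3;  x_5 = (x_4 − 3)/19 = -2/11
Digits: (17, 1, 12, 8, 3).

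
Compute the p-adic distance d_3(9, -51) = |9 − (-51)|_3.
d_3(9, -51) = 1/3

Step 1 — x − y = 9 − (-51) = 60. Step 2 — v_3(60) = 1 (factor: 60 = (3^1 · 20); the sign does not affect v_p). Step 3 — |x − y|_3 = 3^{-1} = 1/3.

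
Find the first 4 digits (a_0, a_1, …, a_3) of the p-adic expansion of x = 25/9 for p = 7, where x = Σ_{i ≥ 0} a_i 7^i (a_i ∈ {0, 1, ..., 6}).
(a_0, …, a_3) = (2, 4, 1, 6)

v_7(25/9) = 0 (numerator and denominator both coprime to 7), so x ∈ ℤ_7^×. Compute digits iteratively via a_i = x_i mod 7, x_{i+1} = (x_i − a_i)/7, with x_0 = x:
  x_0 = 25/9;  a_0 = 2;  x_1 = (x_0 − 2)/7 = 1/9
  x_1 = 1/9;  a_1 = 4;  x_2 = (x_1 − 4)/7 = -5/9
  x_2 = -5/9;  a_2 = 1;  x_3 = (x_2 − 1)/7 = -2/9
  x_3 = -2/9;  a_3 = 6;  x_4 = (x_3 − 6)/7 = -8/9
Digits: (2, 4, 1, 6).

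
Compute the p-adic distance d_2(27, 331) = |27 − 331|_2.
d_2(27, 331) = 1/16

Step 1 — x − y = 27 − 331 = -304. Step 2 — v_2(-304) = 4 (factor: -304 = −(2^4 · 19); the sign does not affect v_p). Step 3 — |x − y|_2 = 2^{-4} = 1/16.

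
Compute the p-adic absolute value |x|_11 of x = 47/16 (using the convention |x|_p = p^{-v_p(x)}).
|47/16|_11 = 1

Step 1 — compute v_11(x) by factoring powers of 11 out of the numerator and denominator: v_11(47/16) = 0. Step 2 — apply |x|_p = p^{-v_p(x)} = 11^{0} = 1.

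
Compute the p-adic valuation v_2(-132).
v_2(-132) = 2

v_2(n) is the largest exponent k such that 2^k divides n. Factor out: -132 = -2^2 · 33. (Sign doesn't affect v_p.) So v_2(-132) = 2.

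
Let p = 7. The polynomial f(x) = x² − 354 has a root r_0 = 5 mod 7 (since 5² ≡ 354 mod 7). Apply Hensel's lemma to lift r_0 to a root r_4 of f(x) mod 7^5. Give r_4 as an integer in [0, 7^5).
r_4 = 131 (mod 16807)

Hensel's recurrence: r_{i+1} = r_i − f(r_i)·(f′(r_i))^{-1} mod 7^{i+2}, with f′(x) = 2x. Iterate:
  r_0 = 5 (mod 7)
  r_1 = 33 (mod 49)
  r_2 = 131 (mod 343)
  r_3 = 131 (mod 2401)
  r_4 = 131 (mod 16807)
Final: r_4 = 131, and one checks f(r_4) ≡ 0 mod 7^5.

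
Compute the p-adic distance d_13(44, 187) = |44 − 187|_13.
d_13(44, 187) = 1/13

Step 1 — x − y = 44 − 187 = -143. Step 2 — v_13(-143) = 1 (factor: -143 = −(13^1 · 11); the sign does not affect v_p). Step 3 — |x − y|_13 = 13^{-1} = 1/13.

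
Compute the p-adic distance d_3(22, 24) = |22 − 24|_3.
d_3(22, 24) = 1

Step 1 — x − y = 22 − 24 = -2. Step 2 — v_3(-2) = 0 (factor: -2 = −(3^0 · 2); the sign does not affect v_p). Step 3 — |x − y|_3 = 3^{0} = 1.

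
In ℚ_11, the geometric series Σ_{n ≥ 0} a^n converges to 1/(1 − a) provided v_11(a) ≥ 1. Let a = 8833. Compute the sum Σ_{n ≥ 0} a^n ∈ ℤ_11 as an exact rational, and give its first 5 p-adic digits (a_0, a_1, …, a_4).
Σ a^n = 1/(1 − a) = -1/8832;  first 5 digits = (1, 0, 7, 6, 5)

v_11(a) = 2 ≥ 1, so the series converges in ℤ_11 to 1/(1 − a) = 1/(1 − 8833) = -1/8832. Expand this rational in ℤ_11: compute digits iteratively via d_i = x_i mod 11, x_{i+1} = (x_i − d_i)/11. The first 5 digits are (1, 0, 7, 6, 5).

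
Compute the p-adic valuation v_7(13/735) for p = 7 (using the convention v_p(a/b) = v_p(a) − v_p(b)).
v_7(13/735) = -2

Factor powers of 7 from the numerator and denominator of the reduced fraction: 13 = 7^0 · 13 and 735 = 7^2 · 15. Apply v_p(a/b) = v_p(a) − v_p(b): v_7(13/735) = 0 − 2 = -2.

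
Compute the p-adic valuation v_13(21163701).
v_13(21163701) = 5

v_13(n) is the largest exponent k such that 13^k divides n. Factor out: 21163701 = 13^5 · 57. (Sign doesn't affect v_p.) So v_13(21163701) = 5.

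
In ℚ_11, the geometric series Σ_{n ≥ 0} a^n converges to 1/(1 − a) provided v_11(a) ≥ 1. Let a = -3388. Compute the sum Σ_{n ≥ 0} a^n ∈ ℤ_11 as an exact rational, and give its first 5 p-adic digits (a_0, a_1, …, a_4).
Σ a^n = 1/(1 − a) = 1/3389;  first 5 digits = (1, 0, 5, 8, 2)

v_11(a) = 2 ≥ 1, so the series converges in ℤ_11 to 1/(1 − a) = 1/(1 − (-3388)) = 1/3389. Expand this rational in ℤ_11: compute digits iteratively via d_i = x_i mod 11, x_{i+1} = (x_i − d_i)/11. The first 5 digits are (1, 0, 5, 8, 2).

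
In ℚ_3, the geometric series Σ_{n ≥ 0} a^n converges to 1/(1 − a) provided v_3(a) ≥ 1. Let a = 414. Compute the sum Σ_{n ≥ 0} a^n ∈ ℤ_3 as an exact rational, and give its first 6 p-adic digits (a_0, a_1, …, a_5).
Σ a^n = 1/(1 − a) = -1/413;  first 6 digits = (1, 0, 1, 0, 0, 2)

v_3(a) = 2 ≥ 1, so the series converges in ℤ_3 to 1/(1 − a) = 1/(1 − 414) = -1/413. Expand this rational in ℤ_3: compute digits iteratively via d_i = x_i mod 3, x_{i+1} = (x_i − d_i)/3. The first 6 digits are (1, 0, 1, 0, 0, 2).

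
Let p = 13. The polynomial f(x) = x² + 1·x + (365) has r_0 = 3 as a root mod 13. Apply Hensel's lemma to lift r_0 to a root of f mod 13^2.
r_1 = 94 (mod 169)

Hensel: r_{i+1} = r_i − f(r_i)·(f′(r_i))^{-1} mod 13^{i+2}, f′(x) = 2x + 1. Iterate:
  r_0 = 3 (mod 13)
  r_1 = 94 (mod 169)
Final: r = 94 satisfies f(r) ≡ 0 mod 13^2.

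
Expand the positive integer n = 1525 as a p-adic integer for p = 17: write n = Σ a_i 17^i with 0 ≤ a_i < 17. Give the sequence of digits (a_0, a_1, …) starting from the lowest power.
(a_0, a_1, …) = (12, 4, 5)

Repeated division by 17 gives the digits low-to-high: 1525 = 12 + 4·17^1 + 5·17^2. Digit sequence: (12, 4, 5).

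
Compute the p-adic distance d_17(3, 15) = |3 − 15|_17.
d_17(3, 15) = 1

Step 1 — x − y = 3 − 15 = -12. Step 2 — v_17(-12) = 0 (factor: -12 = −(17^0 · 12); the sign does not affect v_p). Step 3 — |x − y|_17 = 17^{0} = 1.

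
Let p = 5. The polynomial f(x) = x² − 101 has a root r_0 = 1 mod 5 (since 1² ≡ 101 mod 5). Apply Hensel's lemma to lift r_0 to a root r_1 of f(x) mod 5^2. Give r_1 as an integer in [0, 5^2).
r_1 = 1 (mod 25)

Hensel's recurrence: r_{i+1} = r_i − f(r_i)·(f′(r_i))^{-1} mod 5^{i+2}, with f′(x) = 2x. Iterate:
  r_0 = 1 (mod 5)
  r_1 = 1 (mod 25)
Final: r_1 = 1, and one checks f(r_1) ≡ 0 mod 5^2.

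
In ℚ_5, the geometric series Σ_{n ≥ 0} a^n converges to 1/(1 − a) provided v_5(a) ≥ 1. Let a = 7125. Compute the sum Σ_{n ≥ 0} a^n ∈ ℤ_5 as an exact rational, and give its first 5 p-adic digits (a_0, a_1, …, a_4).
Σ a^n = 1/(1 − a) = -1/7124;  first 5 digits = (1, 0, 0, 2, 1)

v_5(a) = 3 ≥ 1, so the series converges in ℤ_5 to 1/(1 − a) = 1/(1 − 7125) = -1/7124. Expand this rational in ℤ_5: compute digits iteratively via d_i = x_i mod 5, x_{i+1} = (x_i − d_i)/5. The first 5 digits are (1, 0, 0, 2, 1).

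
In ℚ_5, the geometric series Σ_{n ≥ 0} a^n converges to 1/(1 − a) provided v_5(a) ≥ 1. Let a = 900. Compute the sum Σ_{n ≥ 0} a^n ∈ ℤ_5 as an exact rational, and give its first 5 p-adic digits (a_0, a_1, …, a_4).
Σ a^n = 1/(1 − a) = -1/899;  first 5 digits = (1, 0, 1, 2, 2)

v_5(a) = 2 ≥ 1, so the series converges in ℤ_5 to 1/(1 − a) = 1/(1 − 900) = -1/899. Expand this rational in ℤ_5: compute digits iteratively via d_i = x_i mod 5, x_{i+1} = (x_i − d_i)/5. The first 5 digits are (1, 0, 1, 2, 2).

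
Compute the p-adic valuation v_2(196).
v_2(196) = 2

v_2(n) is the largest exponent k such that 2^k divides n. Factor out: 196 = 2^2 · 49. (Sign doesn't affect v_p.) So v_2(196) = 2.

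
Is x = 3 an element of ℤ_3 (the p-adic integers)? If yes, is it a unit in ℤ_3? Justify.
x ∈ ℤ_3 but not a unit; v_3(x) = 1 > 0

ℤ_3 = {x ∈ ℚ_3 : v_3(x) ≥ 0} and ℤ_3^× = {x ∈ ℤ_3 : v_3(x) = 0}. Here v_3(3) = v_3(num) − v_3(den) = 1; compare against these criteria.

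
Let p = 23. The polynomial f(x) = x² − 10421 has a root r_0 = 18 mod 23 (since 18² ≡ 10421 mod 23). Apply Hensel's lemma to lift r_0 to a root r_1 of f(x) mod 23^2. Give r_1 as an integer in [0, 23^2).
r_1 = 225 (mod 529)

Hensel's recurrence: r_{i+1} = r_i − f(r_i)·(f′(r_i))^{-1} mod 23^{i+2}, with f′(x) = 2x. Iterate:
  r_0 = 18 (mod 23)
  r_1 = 225 (mod 529)
Final: r_1 = 225, and one checks f(r_1) ≡ 0 mod 23^2.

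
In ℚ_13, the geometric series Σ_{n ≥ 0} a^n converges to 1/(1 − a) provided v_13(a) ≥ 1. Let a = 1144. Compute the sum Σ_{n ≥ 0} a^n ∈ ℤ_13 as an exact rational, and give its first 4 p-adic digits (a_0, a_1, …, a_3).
Σ a^n = 1/(1 − a) = -1/1143;  first 4 digits = (1, 10, 2, 10)

v_13(a) = 1 ≥ 1, so the series converges in ℤ_13 to 1/(1 − a) = 1/(1 − 1144) = -1/1143. Expand this rational in ℤ_13: compute digits iteratively via d_i = x_i mod 13, x_{i+1} = (x_i − d_i)/13. The first 4 digits are (1, 10, 2, 10).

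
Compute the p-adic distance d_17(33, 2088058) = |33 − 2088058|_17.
d_17(33, 2088058) = 1/83521

Step 1 — x − y = 33 − 2088058 = -2088025. Step 2 — v_17(-2088025) = 4 (factor: -2088025 = −(17^4 · 25); the sign does not affect v_p). Step 3 — |x − y|_17 = 17^{-4} = 1/83521.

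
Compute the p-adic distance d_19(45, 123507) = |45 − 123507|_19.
d_19(45, 123507) = 1/6859

Step 1 — x − y = 45 − 123507 = -123462. Step 2 — v_19(-123462) = 3 (factor: -123462 = −(19^3 · 18); the sign does not affect v_p). Step 3 — |x − y|_19 = 19^{-3} = 1/6859.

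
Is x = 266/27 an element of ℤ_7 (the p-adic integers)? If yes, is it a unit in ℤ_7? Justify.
x ∈ ℤ_7 but not a unit; v_7(x) = 1 > 0

ℤ_7 = {x ∈ ℚ_7 : v_7(x) ≥ 0} and ℤ_7^× = {x ∈ ℤ_7 : v_7(x) = 0}. Here v_7(266/27) = v_7(num) − v_7(den) = 1; compare against these criteria.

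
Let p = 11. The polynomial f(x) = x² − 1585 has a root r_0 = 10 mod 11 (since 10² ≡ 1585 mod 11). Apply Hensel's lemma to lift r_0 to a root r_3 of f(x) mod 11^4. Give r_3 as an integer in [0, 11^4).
r_3 = 8040 (mod 14641)

Hensel's recurrence: r_{i+1} = r_i − f(r_i)·(f′(r_i))^{-1} mod 11^{i+2}, with f′(x) = 2x. Iterate:
  r_0 = 10 (mod 11)
  r_1 = 54 (mod 121)
  r_2 = 54 (mod 1331)
  r_3 = 8040 (mod 14641)
Final: r_3 = 8040, and one checks f(r_3) ≡ 0 mod 11^4.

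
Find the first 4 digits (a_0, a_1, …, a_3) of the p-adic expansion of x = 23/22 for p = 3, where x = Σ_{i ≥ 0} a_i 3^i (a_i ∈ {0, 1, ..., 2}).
(a_0, …, a_3) = (2, 2, 1, 2)

v_3(23/22) = 0 (numerator and denominator both coprime to 3), so x ∈ ℤ_3^×. Compute digits iteratively via a_i = x_i mod 3, x_{i+1} = (x_i − a_i)/3, with x_0 = x:
  x_0 = 23/22;  a_0 = 2;  x_1 = (x_0 − 2)/3 = -7/22
  x_1 = -7/22;  a_1 = 2;  x_2 = (x_1 − 2)/3 = -17/22
  x_2 = -17/22;  a_2 = 1;  x_3 = (x_2 − 1)/3 = -13/22
  x_3 = -13/22;  a_3 = 2;  x_4 = (x_3 − 2)/3 = -19/22
Digits: (2, 2, 1, 2).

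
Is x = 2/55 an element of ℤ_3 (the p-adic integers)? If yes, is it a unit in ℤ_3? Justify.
x ∈ ℤ_3^× (unit); v_3(x) = 0

ℤ_3 = {x ∈ ℚ_3 : v_3(x) ≥ 0} and ℤ_3^× = {x ∈ ℤ_3 : v_3(x) = 0}. Here v_3(2/55) = v_3(num) − v_3(den) = 0; compare against these criteria.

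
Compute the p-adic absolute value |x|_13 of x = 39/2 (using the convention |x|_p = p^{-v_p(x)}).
|39/2|_13 = 1/13

Step 1 — compute v_13(x) by factoring powers of 13 out of the numerator and denominator: v_13(39/2) = 1. Step 2 — apply |x|_p = p^{-v_p(x)} = 13^{-1} = 1/13.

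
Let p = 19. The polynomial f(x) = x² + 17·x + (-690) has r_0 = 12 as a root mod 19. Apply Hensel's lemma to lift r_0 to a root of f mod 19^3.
r_2 = 1209 (mod 6859)

Hensel: r_{i+1} = r_i − f(r_i)·(f′(r_i))^{-1} mod 19^{i+2}, f′(x) = 2x + 17. Iterate:
  r_0 = 12 (mod 19)
  r_1 = 126 (mod 361)
  r_2 = 1209 (mod 6859)
Final: r = 1209 satisfies f(r) ≡ 0 mod 19^3.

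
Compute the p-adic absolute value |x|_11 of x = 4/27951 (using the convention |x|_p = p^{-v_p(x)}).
|4/27951|_11 = 1331

Step 1 — compute v_11(x) by factoring powers of 11 out of the numerator and denominator: v_11(4/27951) = -3. Step 2 — apply |x|_p = p^{-v_p(x)} = 11^{3} = 1331.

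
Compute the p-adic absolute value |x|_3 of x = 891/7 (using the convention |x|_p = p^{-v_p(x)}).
|891/7|_3 = 1/81

Step 1 — compute v_3(x) by factoring powers of 3 out of the numerator and denominator: v_3(891/7) = 4. Step 2 — apply |x|_p = p^{-v_p(x)} = 3^{-4} = 1/81.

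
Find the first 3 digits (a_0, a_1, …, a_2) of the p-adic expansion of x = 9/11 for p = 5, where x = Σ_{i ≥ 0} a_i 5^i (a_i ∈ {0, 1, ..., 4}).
(a_0, …, a_2) = (4, 3, 2)

v_5(9/11) = 0 (numerator and denominator both coprime to 5), so x ∈ ℤ_5^×. Compute digits iteratively via a_i = x_i mod 5, x_{i+1} = (x_i − a_i)/5, with x_0 = x:
  x_0 = 9/11;  a_0 = 4;  x_1 = (x_0 − 4)/5 = -7/11
  x_1 = -7/11;  a_1 = 3;  x_2 = (x_1 − 3)/5 = -8/11
  x_2 = -8/11;  a_2 = 2;  x_3 = (x_2 − 2)/5 = -6/11
Digits: (4, 3, 2).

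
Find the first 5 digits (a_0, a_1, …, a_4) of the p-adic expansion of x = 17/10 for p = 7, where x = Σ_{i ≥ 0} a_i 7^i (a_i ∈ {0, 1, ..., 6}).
(a_0, …, a_4) = (1, 5, 0, 2, 6)

v_7(17/10) = 0 (numerator and denominator both coprime to 7), so x ∈ ℤ_7^×. Compute digits iteratively via a_i = x_i mod 7, x_{i+1} = (x_i − a_i)/7, with x_0 = x:
  x_0 = 17/10;  a_0 = 1;  x_1 = (x_0 − 1)/7 = 1/10
  x_1 = 1/10;  a_1 = 5;  x_2 = (x_1 − 5)/7 = -7/10
  x_2 = -7/10;  a_2 = 0;  x_3 = (x_2 − 0)/7 = -1/10
  x_3 = -1/10;  a_3 = 2;  x_4 = (x_3 − 2)/7 = -3/10
  x_4 = -3/10;  a_4 = 6;  x_5 = (x_4 − 6)/7 = -9/10
Digits: (1, 5, 0, 2, 6).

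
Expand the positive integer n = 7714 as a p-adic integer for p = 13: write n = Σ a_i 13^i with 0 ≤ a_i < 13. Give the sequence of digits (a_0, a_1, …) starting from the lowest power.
(a_0, a_1, …) = (5, 8, 6, 3)

Repeated division by 13 gives the digits low-to-high: 7714 = 5 + 8·13^1 + 6·13^2 + 3·13^3. Digit sequence: (5, 8, 6, 3).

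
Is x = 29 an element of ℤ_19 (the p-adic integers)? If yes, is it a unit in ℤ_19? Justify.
x ∈ ℤ_19^× (unit); v_19(x) = 0

ℤ_19 = {x ∈ ℚ_19 : v_19(x) ≥ 0} and ℤ_19^× = {x ∈ ℤ_19 : v_19(x) = 0}. Here v_19(29) = v_19(num) − v_19(den) = 0; compare against these criteria.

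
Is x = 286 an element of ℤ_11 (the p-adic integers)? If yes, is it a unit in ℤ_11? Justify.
x ∈ ℤ_11 but not a unit; v_11(x) = 1 > 0

ℤ_11 = {x ∈ ℚ_11 : v_11(x) ≥ 0} and ℤ_11^× = {x ∈ ℤ_11 : v_11(x) = 0}. Here v_11(286) = v_11(num) − v_11(den) = 1; compare against these criteria.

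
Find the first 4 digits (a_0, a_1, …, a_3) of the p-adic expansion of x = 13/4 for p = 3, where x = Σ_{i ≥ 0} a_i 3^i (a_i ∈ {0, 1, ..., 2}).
(a_0, …, a_3) = (1, 0, 1, 2)

v_3(13/4) = 0 (numerator and denominator both coprime to 3), so x ∈ ℤ_3^×. Compute digits iteratively via a_i = x_i mod 3, x_{i+1} = (x_i − a_i)/3, with x_0 = x:
  x_0 = 13/4;  a_0 = 1;  x_1 = (x_0 − 1)/3 = 3/4
  x_1 = 3/4;  a_1 = 0;  x_2 = (x_1 − 0)/3 = 1/4
  x_2 = 1/4;  a_2 = 1;  x_3 = (x_2 − 1)/3 = -1/4
  x_3 = -1/4;  a_3 = 2;  x_4 = (x_3 − 2)/3 = -3/4
Digits: (1, 0, 1, 2).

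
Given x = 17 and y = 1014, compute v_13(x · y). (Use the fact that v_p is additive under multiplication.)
v_13(17238) = 2

v_p(x) = 0 (factor: 17 = 13^0 · 17); v_p(y) = 2 (factor: 1014 = 13^2 · 6). Additivity: v_p(xy) = v_p(x) + v_p(y) = 0 + 2 = 2. (Direct check: xy = 17238 = 13^2 · (102).)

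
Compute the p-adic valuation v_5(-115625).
v_5(-115625) = 5

v_5(n) is the largest exponent k such that 5^k divides n. Factor out: -115625 = -5^5 · 37. (Sign doesn't affect v_p.) So v_5(-115625) = 5.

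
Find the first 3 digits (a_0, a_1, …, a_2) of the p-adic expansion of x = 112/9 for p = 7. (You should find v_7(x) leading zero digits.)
(a_0, …, a_2) = (0, 1, 4)

v_7(112/9) = 1, so a_0 = ... = a_0 = 0. Factor out: x = 7^1 · u with u = 16/9 a unit in ℤ_7. Expand u iteratively via a_{v+i} = u_i mod 7, u_{i+1} = (u_i − a_{v+i})/7:
  u_0 = 16/9;  a_1 = 1;  u_1 = (u_0 − 1)/7 = 1/9
  u_1 = 1/9;  a_2 = 4;  u_2 = (u_1 − 4)/7 = -5/9
Digits: (0, 1, 4).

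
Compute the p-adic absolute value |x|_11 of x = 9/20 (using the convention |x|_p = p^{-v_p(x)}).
|9/20|_11 = 1

Step 1 — compute v_11(x) by factoring powers of 11 out of the numerator and denominator: v_11(9/20) = 0. Step 2 — apply |x|_p = p^{-v_p(x)} = 11^{0} = 1.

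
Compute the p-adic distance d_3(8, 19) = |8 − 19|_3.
d_3(8, 19) = 1

Step 1 — x − y = 8 − 19 = -11. Step 2 — v_3(-11) = 0 (factor: -11 = −(3^0 · 11); the sign does not affect v_p). Step 3 — |x − y|_3 = 3^{0} = 1.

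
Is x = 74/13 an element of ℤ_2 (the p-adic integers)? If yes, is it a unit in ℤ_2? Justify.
x ∈ ℤ_2 but not a unit; v_2(x) = 1 > 0

ℤ_2 = {x ∈ ℚ_2 : v_2(x) ≥ 0} and ℤ_2^× = {x ∈ ℤ_2 : v_2(x) = 0}. Here v_2(74/13) = v_2(num) − v_2(den) = 1; compare against these criteria.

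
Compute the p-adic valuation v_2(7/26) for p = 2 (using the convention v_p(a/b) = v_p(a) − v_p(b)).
v_2(7/26) = -1

Factor powers of 2 from the numerator and denominator of the reduced fraction: 7 = 2^0 · 7 and 26 = 2^1 · 13. Apply v_p(a/b) = v_p(a) − v_p(b): v_2(7/26) = 0 − 1 = -1.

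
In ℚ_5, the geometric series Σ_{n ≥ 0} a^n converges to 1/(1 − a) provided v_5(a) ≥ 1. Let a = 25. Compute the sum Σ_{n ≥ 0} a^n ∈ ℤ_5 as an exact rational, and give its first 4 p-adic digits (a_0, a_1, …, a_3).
Σ a^n = 1/(1 − a) = -1/24;  first 4 digits = (1, 0, 1, 0)

v_5(a) = 2 ≥ 1, so the series converges in ℤ_5 to 1/(1 − a) = 1/(1 − 25) = -1/24. Expand this rational in ℤ_5: compute digits iteratively via d_i = x_i mod 5, x_{i+1} = (x_i − d_i)/5. The first 4 digits are (1, 0, 1, 0).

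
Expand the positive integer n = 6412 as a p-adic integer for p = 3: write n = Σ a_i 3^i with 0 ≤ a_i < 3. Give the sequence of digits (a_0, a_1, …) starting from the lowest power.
(a_0, a_1, …) = (1, 1, 1, 0, 1, 2, 2, 2)

Repeated division by 3 gives the digits low-to-high: 6412 = 1 + 1·3^1 + 1·3^2 + 1·3^4 + 2·3^5 + 2·3^6 + 2·3^7. Digit sequence: (1, 1, 1, 0, 1, 2, 2, 2).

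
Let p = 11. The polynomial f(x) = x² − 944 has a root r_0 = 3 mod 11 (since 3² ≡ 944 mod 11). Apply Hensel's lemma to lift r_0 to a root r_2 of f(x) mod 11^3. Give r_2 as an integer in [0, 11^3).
r_2 = 542 (mod 1331)

Hensel's recurrence: r_{i+1} = r_i − f(r_i)·(f′(r_i))^{-1} mod 11^{i+2}, with f′(x) = 2x. Iterate:
  r_0 = 3 (mod 11)
  r_1 = 58 (mod 121)
  r_2 = 542 (mod 1331)
Final: r_2 = 542, and one checks f(r_2) ≡ 0 mod 11^3.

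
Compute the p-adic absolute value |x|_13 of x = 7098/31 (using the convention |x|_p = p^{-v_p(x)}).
|7098/31|_13 = 1/169

Step 1 — compute v_13(x) by factoring powers of 13 out of the numerator and denominator: v_13(7098/31) = 2. Step 2 — apply |x|_p = p^{-v_p(x)} = 13^{-2} = 1/169.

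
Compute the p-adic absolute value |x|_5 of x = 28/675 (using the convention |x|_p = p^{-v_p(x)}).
|28/675|_5 = 25

Step 1 — compute v_5(x) by factoring powers of 5 out of the numerator and denominator: v_5(28/675) = -2. Step 2 — apply |x|_p = p^{-v_p(x)} = 5^{2} = 25.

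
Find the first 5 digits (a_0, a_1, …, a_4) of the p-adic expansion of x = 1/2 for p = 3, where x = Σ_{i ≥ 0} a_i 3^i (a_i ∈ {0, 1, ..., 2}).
(a_0, …, a_4) = (2, 1, 1, 1, 1)

v_3(1/2) = 0 (numerator and denominator both coprime to 3), so x ∈ ℤ_3^×. Compute digits iteratively via a_i = x_i mod 3, x_{i+1} = (x_i − a_i)/3, with x_0 = x:
  x_0 = 1/2;  a_0 = 2;  x_1 = (x_0 − 2)/3 = -1/2
  x_1 = -1/2;  a_1 = 1;  x_2 = (x_1 − 1)/3 = -1/2
  x_2 = -1/2;  a_2 = 1;  x_3 = (x_2 − 1)/3 = -1/2
  x_3 = -1/2;  a_3 = 1;  x_4 = (x_3 − 1)/3 = -1/2
  x_4 = -1/2;  a_4 = 1;  x_5 = (x_4 − 1)/3 = -1/2
Digits: (2, 1, 1, 1, 1).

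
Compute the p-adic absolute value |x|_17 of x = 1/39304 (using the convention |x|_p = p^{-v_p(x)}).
|1/39304|_17 = 4913

Step 1 — compute v_17(x) by factoring powers of 17 out of the numerator and denominator: v_17(1/39304) = -3. Step 2 — apply |x|_p = p^{-v_p(x)} = 17^{3} = 4913.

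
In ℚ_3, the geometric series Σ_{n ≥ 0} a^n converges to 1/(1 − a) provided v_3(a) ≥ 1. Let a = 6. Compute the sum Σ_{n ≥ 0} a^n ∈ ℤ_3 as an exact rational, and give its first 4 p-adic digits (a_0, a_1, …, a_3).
Σ a^n = 1/(1 − a) = -1/5;  first 4 digits = (1, 2, 1, 0)

v_3(a) = 1 ≥ 1, so the series converges in ℤ_3 to 1/(1 − a) = 1/(1 − 6) = -1/5. Expand this rational in ℤ_3: compute digits iteratively via d_i = x_i mod 3, x_{i+1} = (x_i − d_i)/3. The first 4 digits are (1, 2, 1, 0).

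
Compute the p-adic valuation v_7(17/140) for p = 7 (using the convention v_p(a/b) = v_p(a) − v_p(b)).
v_7(17/140) = -1

Factor powers of 7 from the numerator and denominator of the reduced fraction: 17 = 7^0 · 17 and 140 = 7^1 · 20. Apply v_p(a/b) = v_p(a) − v_p(b): v_7(17/140) = 0 − 1 = -1.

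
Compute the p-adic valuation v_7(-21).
v_7(-21) = 1

v_7(n) is the largest exponent k such that 7^k divides n. Factor out: -21 = -7^1 · 3. (Sign doesn't affect v_p.) So v_7(-21) = 1.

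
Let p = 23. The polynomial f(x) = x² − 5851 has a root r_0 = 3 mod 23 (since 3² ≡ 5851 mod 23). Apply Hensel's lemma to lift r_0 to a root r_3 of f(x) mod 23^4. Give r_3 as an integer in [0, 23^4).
r_3 = 109069 (mod 279841)

Hensel's recurrence: r_{i+1} = r_i − f(r_i)·(f′(r_i))^{-1} mod 23^{i+2}, with f′(x) = 2x. Iterate:
  r_0 = 3 (mod 23)
  r_1 = 95 (mod 529)
  r_2 = 11733 (mod 12167)
  r_3 = 109069 (mod 279841)
Final: r_3 = 109069, and one checks f(r_3) ≡ 0 mod 23^4.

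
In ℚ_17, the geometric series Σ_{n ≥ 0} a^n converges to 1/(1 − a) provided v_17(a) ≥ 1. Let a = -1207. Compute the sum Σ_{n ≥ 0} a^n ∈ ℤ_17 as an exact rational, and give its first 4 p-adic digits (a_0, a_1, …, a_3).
Σ a^n = 1/(1 − a) = 1/1208;  first 4 digits = (1, 14, 4, 14)

v_17(a) = 1 ≥ 1, so the series converges in ℤ_17 to 1/(1 − a) = 1/(1 − (-1207)) = 1/1208. Expand this rational in ℤ_17: compute digits iteratively via d_i = x_i mod 17, x_{i+1} = (x_i − d_i)/17. The first 4 digits are (1, 14, 4, 14).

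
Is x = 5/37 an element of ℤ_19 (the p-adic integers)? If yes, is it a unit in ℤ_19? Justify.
x ∈ ℤ_19^× (unit); v_19(x) = 0

ℤ_19 = {x ∈ ℚ_19 : v_19(x) ≥ 0} and ℤ_19^× = {x ∈ ℤ_19 : v_19(x) = 0}. Here v_19(5/37) = v_19(num) − v_19(den) = 0; compare against these criteria.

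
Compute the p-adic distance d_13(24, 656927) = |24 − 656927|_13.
d_13(24, 656927) = 1/28561

Step 1 — x − y = 24 − 656927 = -656903. Step 2 — v_13(-656903) = 4 (factor: -656903 = −(13^4 · 23); the sign does not affect v_p). Step 3 — |x − y|_13 = 13^{-4} = 1/28561.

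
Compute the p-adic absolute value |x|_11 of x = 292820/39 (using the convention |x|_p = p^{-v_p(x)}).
|292820/39|_11 = 1/14641

Step 1 — compute v_11(x) by factoring powers of 11 out of the numerator and denominator: v_11(292820/39) = 4. Step 2 — apply |x|_p = p^{-v_p(x)} = 11^{-4} = 1/14641.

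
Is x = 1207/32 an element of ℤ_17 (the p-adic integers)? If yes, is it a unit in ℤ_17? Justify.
x ∈ ℤ_17 but not a unit; v_17(x) = 1 > 0

ℤ_17 = {x ∈ ℚ_17 : v_17(x) ≥ 0} and ℤ_17^× = {x ∈ ℤ_17 : v_17(x) = 0}. Here v_17(1207/32) = v_17(num) − v_17(den) = 1; compare against these criteria.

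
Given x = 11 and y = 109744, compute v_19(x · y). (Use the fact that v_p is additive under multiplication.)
v_19(1207184) = 3

v_p(x) = 0 (factor: 11 = 19^0 · 11); v_p(y) = 3 (factor: 109744 = 19^3 · 16). Additivity: v_p(xy) = v_p(x) + v_p(y) = 0 + 3 = 3. (Direct check: xy = 1207184 = 19^3 · (176).)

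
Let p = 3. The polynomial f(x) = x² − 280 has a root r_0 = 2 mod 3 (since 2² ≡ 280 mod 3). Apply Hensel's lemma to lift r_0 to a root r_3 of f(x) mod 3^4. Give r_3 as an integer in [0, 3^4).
r_3 = 62 (mod 81)

Hensel's recurrence: r_{i+1} = r_i − f(r_i)·(f′(r_i))^{-1} mod 3^{i+2}, with f′(x) = 2x. Iterate:
  r_0 = 2 (mod 3)
  r_1 = 8 (mod 9)
  r_2 = 8 (mod 27)
  r_3 = 62 (mod 81)
Final: r_3 = 62, and one checks f(r_3) ≡ 0 mod 3^4.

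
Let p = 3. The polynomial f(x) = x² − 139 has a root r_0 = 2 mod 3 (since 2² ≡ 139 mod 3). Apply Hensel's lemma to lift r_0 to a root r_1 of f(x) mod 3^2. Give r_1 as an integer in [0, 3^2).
r_1 = 2 (mod 9)

Hensel's recurrence: r_{i+1} = r_i − f(r_i)·(f′(r_i))^{-1} mod 3^{i+2}, with f′(x) = 2x. Iterate:
  r_0 = 2 (mod 3)
  r_1 = 2 (mod 9)
Final: r_1 = 2, and one checks f(r_1) ≡ 0 mod 3^2.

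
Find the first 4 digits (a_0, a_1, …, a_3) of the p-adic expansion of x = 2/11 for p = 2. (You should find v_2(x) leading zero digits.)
(a_0, …, a_3) = (0, 1, 1, 0)

v_2(2/11) = 1, so a_0 = ... = a_0 = 0. Factor out: x = 2^1 · u with u = 1/11 a unit in ℤ_2. Expand u iteratively via a_{v+i} = u_i mod 2, u_{i+1} = (u_i − a_{v+i})/2:
  u_0 = 1/11;  a_1 = 1;  u_1 = (u_0 − 1)/2 = -5/11
  u_1 = -5/11;  a_2 = 1;  u_2 = (u_1 − 1)/2 = -8/11
  u_2 = -8/11;  a_3 = 0;  u_3 = (u_2 − 0)/2 = -4/11
Digits: (0, 1, 1, 0).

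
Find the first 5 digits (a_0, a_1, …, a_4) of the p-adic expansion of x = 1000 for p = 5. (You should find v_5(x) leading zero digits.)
(a_0, …, a_4) = (0, 0, 0, 3, 1)

v_5(1000) = 3, so a_0 = ... = a_2 = 0. Factor out: x = 5^3 · u with u = 8 a unit in ℤ_5. Expand u iteratively via a_{v+i} = u_i mod 5, u_{i+1} = (u_i − a_{v+i})/5:
  u_0 = 8;  a_3 = 3;  u_1 = (u_0 − 3)/5 = 1
  u_1 = 1;  a_4 = 1;  u_2 = (u_1 − 1)/5 = 0
Digits: (0, 0, 0, 3, 1).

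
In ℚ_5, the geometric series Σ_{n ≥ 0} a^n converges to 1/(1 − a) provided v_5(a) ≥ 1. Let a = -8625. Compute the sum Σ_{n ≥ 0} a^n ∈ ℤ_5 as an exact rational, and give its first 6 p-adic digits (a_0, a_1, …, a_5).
Σ a^n = 1/(1 − a) = 1/8626;  first 6 digits = (1, 0, 0, 1, 1, 2)

v_5(a) = 3 ≥ 1, so the series converges in ℤ_5 to 1/(1 − a) = 1/(1 − (-8625)) = 1/8626. Expand this rational in ℤ_5: compute digits iteratively via d_i = x_i mod 5, x_{i+1} = (x_i − d_i)/5. The first 6 digits are (1, 0, 0, 1, 1, 2).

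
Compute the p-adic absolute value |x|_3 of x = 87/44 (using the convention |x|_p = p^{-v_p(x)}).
|87/44|_3 = 1/3

Step 1 — compute v_3(x) by factoring powers of 3 out of the numerator and denominator: v_3(87/44) = 1. Step 2 — apply |x|_p = p^{-v_p(x)} = 3^{-1} = 1/3.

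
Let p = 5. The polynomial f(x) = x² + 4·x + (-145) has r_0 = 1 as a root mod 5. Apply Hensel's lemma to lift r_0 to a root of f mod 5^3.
r_2 = 91 (mod 125)

Hensel: r_{i+1} = r_i − f(r_i)·(f′(r_i))^{-1} mod 5^{i+2}, f′(x) = 2x + 4. Iterate:
  r_0 = 1 (mod 5)
  r_1 = 16 (mod 25)
  r_2 = 91 (mod 125)
Final: r = 91 satisfies f(r) ≡ 0 mod 5^3.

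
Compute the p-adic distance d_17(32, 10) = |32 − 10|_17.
d_17(32, 10) = 1

Step 1 — x − y = 32 − 10 = 22. Step 2 — v_17(22) = 0 (factor: 22 = (17^0 · 22); the sign does not affect v_p). Step 3 — |x − y|_17 = 17^{0} = 1.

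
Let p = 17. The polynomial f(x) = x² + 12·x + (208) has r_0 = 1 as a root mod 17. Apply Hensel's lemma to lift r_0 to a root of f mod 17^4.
r_3 = 7396 (mod 83521)

Hensel: r_{i+1} = r_i − f(r_i)·(f′(r_i))^{-1} mod 17^{i+2}, f′(x) = 2x + 12. Iterate:
  r_0 = 1 (mod 17)
  r_1 = 171 (mod 289)
  r_2 = 2483 (mod 4913)
  r_3 = 7396 (mod 83521)
Final: r = 7396 satisfies f(r) ≡ 0 mod 17^4.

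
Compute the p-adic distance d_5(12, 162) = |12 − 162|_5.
d_5(12, 162) = 1/25

Step 1 — x − y = 12 − 162 = -150. Step 2 — v_5(-150) = 2 (factor: -150 = −(5^2 · 6); the sign does not affect v_p). Step 3 — |x − y|_5 = 5^{-2} = 1/25.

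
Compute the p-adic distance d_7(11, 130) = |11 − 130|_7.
d_7(11, 130) = 1/7

Step 1 — x − y = 11 − 130 = -119. Step 2 — v_7(-119) = 1 (factor: -119 = −(7^1 · 17); the sign does not affect v_p). Step 3 — |x − y|_7 = 7^{-1} = 1/7.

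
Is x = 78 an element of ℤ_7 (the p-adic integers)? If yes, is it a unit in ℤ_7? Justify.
x ∈ ℤ_7^× (unit); v_7(x) = 0

ℤ_7 = {x ∈ ℚ_7 : v_7(x) ≥ 0} and ℤ_7^× = {x ∈ ℤ_7 : v_7(x) = 0}. Here v_7(78) = v_7(num) − v_7(den) = 0; compare against these criteria.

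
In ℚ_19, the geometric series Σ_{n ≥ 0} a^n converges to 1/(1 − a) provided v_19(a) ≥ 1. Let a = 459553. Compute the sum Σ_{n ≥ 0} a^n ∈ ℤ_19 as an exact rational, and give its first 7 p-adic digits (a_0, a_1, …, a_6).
Σ a^n = 1/(1 − a) = -1/459552;  first 7 digits = (1, 0, 0, 10, 3, 0, 5)

v_19(a) = 3 ≥ 1, so the series converges in ℤ_19 to 1/(1 − a) = 1/(1 − 459553) = -1/459552. Expand this rational in ℤ_19: compute digits iteratively via d_i = x_i mod 19, x_{i+1} = (x_i − d_i)/19. The first 7 digits are (1, 0, 0, 10, 3, 0, 5).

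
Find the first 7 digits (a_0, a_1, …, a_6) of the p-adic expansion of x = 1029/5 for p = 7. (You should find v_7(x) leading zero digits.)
(a_0, …, a_6) = (0, 0, 0, 2, 4, 5, 2)

v_7(1029/5) = 3, so a_0 = ... = a_2 = 0. Factor out: x = 7^3 · u with u = 3/5 a unit in ℤ_7. Expand u iteratively via a_{v+i} = u_i mod 7, u_{i+1} = (u_i − a_{v+i})/7:
  u_0 = 3/5;  a_3 = 2;  u_1 = (u_0 − 2)/7 = -1/5
  u_1 = -1/5;  a_4 = 4;  u_2 = (u_1 − 4)/7 = -3/5
  u_2 = -3/5;  a_5 = 5;  u_3 = (u_2 − 5)/7 = -4/5
  u_3 = -4/5;  a_6 = 2;  u_4 = (u_3 − 2)/7 = -2/5
Digits: (0, 0, 0, 2, 4, 5, 2).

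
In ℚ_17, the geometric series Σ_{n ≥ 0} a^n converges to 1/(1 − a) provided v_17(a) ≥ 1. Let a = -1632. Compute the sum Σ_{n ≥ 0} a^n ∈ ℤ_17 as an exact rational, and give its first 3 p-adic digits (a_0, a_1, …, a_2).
Σ a^n = 1/(1 − a) = 1/1633;  first 3 digits = (1, 6, 13)

v_17(a) = 1 ≥ 1, so the series converges in ℤ_17 to 1/(1 − a) = 1/(1 − (-1632)) = 1/1633. Expand this rational in ℤ_17: compute digits iteratively via d_i = x_i mod 17, x_{i+1} = (x_i − d_i)/17. The first 3 digits are (1, 6, 13).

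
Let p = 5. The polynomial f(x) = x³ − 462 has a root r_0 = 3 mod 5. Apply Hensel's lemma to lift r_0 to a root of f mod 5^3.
r_2 = 108 (mod 125)

Hensel: r_{i+1} = r_i − f(r_i)/f′(r_i) mod 5^{i+2}, where f′(x) = 3x². Iterate:
  r_0 = 3 (mod 5)
  r_1 = 8 (mod 25)
  r_2 = 108 (mod 125)
Final: r = 108 with f(r) ≡ 0 mod 5^3.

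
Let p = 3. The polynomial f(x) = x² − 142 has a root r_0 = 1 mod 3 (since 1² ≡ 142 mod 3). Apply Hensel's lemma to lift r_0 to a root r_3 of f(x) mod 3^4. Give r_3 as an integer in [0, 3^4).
r_3 = 40 (mod 81)

Hensel's recurrence: r_{i+1} = r_i − f(r_i)·(f′(r_i))^{-1} mod 3^{i+2}, with f′(x) = 2x. Iterate:
  r_0 = 1 (mod 3)
  r_1 = 4 (mod 9)
  r_2 = 13 (mod 27)
  r_3 = 40 (mod 81)
Final: r_3 = 40, and one checks f(r_3) ≡ 0 mod 3^4.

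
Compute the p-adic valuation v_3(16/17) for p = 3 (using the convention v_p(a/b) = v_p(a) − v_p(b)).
v_3(16/17) = 0

Factor powers of 3 from the numerator and denominator of the reduced fraction: 16 = 3^0 · 16 and 17 = 3^0 · 17. Apply v_p(a/b) = v_p(a) − v_p(b): v_3(16/17) = 0 − 0 = 0.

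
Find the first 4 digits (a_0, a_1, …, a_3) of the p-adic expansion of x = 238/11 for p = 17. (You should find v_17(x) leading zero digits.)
(a_0, …, a_3) = (0, 9, 15, 13)

v_17(238/11) = 1, so a_0 = ... = a_0 = 0. Factor out: x = 17^1 · u with u = 14/11 a unit in ℤ_17. Expand u iteratively via a_{v+i} = u_i mod 17, u_{i+1} = (u_i − a_{v+i})/17:
  u_0 = 14/11;  a_1 = 9;  u_1 = (u_0 − 9)/17 = -5/11
  u_1 = -5/11;  a_2 = 15;  u_2 = (u_1 − 15)/17 = -10/11
  u_2 = -10/11;  a_3 = 13;  u_3 = (u_2 − 13)/17 = -9/11
Digits: (0, 9, 15, 13).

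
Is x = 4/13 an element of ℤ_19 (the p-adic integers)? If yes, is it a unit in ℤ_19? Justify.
x ∈ ℤ_19^× (unit); v_19(x) = 0

ℤ_19 = {x ∈ ℚ_19 : v_19(x) ≥ 0} and ℤ_19^× = {x ∈ ℤ_19 : v_19(x) = 0}. Here v_19(4/13) = v_19(num) − v_19(den) = 0; compare against these criteria.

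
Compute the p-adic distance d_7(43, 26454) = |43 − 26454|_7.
d_7(43, 26454) = 1/2401

Step 1 — x − y = 43 − 26454 = -26411. Step 2 — v_7(-26411) = 4 (factor: -26411 = −(7^4 · 11); the sign does not affect v_p). Step 3 — |x − y|_7 = 7^{-4} = 1/2401.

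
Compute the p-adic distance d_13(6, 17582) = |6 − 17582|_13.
d_13(6, 17582) = 1/2197

Step 1 — x − y = 6 − 17582 = -17576. Step 2 — v_13(-17576) = 3 (factor: -17576 = −(13^3 · 8); the sign does not affect v_p). Step 3 — |x − y|_13 = 13^{-3} = 1/2197.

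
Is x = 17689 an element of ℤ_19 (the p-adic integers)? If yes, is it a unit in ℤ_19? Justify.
x ∈ ℤ_19 but not a unit; v_19(x) = 2 > 0

ℤ_19 = {x ∈ ℚ_19 : v_19(x) ≥ 0} and ℤ_19^× = {x ∈ ℤ_19 : v_19(x) = 0}. Here v_19(17689) = v_19(num) − v_19(den) = 2; compare against these criteria.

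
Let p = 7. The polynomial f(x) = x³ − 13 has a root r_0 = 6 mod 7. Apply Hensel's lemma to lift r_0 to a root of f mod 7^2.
r_1 = 20 (mod 49)

Hensel: r_{i+1} = r_i − f(r_i)/f′(r_i) mod 7^{i+2}, where f′(x) = 3x². Iterate:
  r_0 = 6 (mod 7)
  r_1 = 20 (mod 49)
Final: r = 20 with f(r) ≡ 0 mod 7^2.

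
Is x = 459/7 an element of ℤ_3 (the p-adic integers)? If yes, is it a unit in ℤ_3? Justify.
x ∈ ℤ_3 but not a unit; v_3(x) = 3 > 0

ℤ_3 = {x ∈ ℚ_3 : v_3(x) ≥ 0} and ℤ_3^× = {x ∈ ℤ_3 : v_3(x) = 0}. Here v_3(459/7) = v_3(num) − v_3(den) = 3; compare against these criteria.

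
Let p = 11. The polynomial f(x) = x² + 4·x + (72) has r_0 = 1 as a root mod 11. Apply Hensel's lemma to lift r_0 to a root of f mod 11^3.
r_2 = 694 (mod 1331)

Hensel: r_{i+1} = r_i − f(r_i)·(f′(r_i))^{-1} mod 11^{i+2}, f′(x) = 2x + 4. Iterate:
  r_0 = 1 (mod 11)
  r_1 = 89 (mod 121)
  r_2 = 694 (mod 1331)
Final: r = 694 satisfies f(r) ≡ 0 mod 11^3.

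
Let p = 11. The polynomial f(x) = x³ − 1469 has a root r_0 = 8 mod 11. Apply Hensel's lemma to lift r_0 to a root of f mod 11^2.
r_1 = 30 (mod 121)

Hensel: r_{i+1} = r_i − f(r_i)/f′(r_i) mod 11^{i+2}, where f′(x) = 3x². Iterate:
  r_0 = 8 (mod 11)
  r_1 = 30 (mod 121)
Final: r = 30 with f(r) ≡ 0 mod 11^2.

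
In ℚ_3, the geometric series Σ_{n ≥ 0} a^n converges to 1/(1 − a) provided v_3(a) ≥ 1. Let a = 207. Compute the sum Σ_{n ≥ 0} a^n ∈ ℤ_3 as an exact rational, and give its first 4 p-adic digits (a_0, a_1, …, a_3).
Σ a^n = 1/(1 − a) = -1/206;  first 4 digits = (1, 0, 2, 1)

v_3(a) = 2 ≥ 1, so the series converges in ℤ_3 to 1/(1 − a) = 1/(1 − 207) = -1/206. Expand this rational in ℤ_3: compute digits iteratively via d_i = x_i mod 3, x_{i+1} = (x_i − d_i)/3. The first 4 digits are (1, 0, 2, 1).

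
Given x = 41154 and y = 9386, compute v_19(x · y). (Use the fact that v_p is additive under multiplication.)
v_19(386271444) = 5

v_p(x) = 3 (factor: 41154 = 19^3 · 6); v_p(y) = 2 (factor: 9386 = 19^2 · 26). Additivity: v_p(xy) = v_p(x) + v_p(y) = 3 + 2 = 5. (Direct check: xy = 386271444 = 19^5 · (156).)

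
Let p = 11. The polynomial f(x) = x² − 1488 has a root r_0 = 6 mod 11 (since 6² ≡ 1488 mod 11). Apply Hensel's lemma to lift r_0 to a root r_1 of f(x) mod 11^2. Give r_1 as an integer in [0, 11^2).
r_1 = 6 (mod 121)

Hensel's recurrence: r_{i+1} = r_i − f(r_i)·(f′(r_i))^{-1} mod 11^{i+2}, with f′(x) = 2x. Iterate:
  r_0 = 6 (mod 11)
  r_1 = 6 (mod 121)
Final: r_1 = 6, and one checks f(r_1) ≡ 0 mod 11^2.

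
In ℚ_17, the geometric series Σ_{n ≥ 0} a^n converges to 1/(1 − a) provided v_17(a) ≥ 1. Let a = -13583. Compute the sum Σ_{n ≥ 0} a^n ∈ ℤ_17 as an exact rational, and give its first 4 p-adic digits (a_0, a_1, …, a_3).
Σ a^n = 1/(1 − a) = 1/13584;  first 4 digits = (1, 0, 4, 14)

v_17(a) = 2 ≥ 1, so the series converges in ℤ_17 to 1/(1 − a) = 1/(1 − (-13583)) = 1/13584. Expand this rational in ℤ_17: compute digits iteratively via d_i = x_i mod 17, x_{i+1} = (x_i − d_i)/17. The first 4 digits are (1, 0, 4, 14).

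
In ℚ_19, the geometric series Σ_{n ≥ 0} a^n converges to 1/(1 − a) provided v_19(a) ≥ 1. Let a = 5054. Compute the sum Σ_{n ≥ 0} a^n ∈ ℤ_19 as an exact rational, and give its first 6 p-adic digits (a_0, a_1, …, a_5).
Σ a^n = 1/(1 − a) = -1/5053;  first 6 digits = (1, 0, 14, 0, 6, 10)

v_19(a) = 2 ≥ 1, so the series converges in ℤ_19 to 1/(1 − a) = 1/(1 − 5054) = -1/5053. Expand this rational in ℤ_19: compute digits iteratively via d_i = x_i mod 19, x_{i+1} = (x_i − d_i)/19. The first 6 digits are (1, 0, 14, 0, 6, 10).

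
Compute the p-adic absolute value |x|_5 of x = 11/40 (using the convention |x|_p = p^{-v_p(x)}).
|11/40|_5 = 5

Step 1 — compute v_5(x) by factoring powers of 5 out of the numerator and denominator: v_5(11/40) = -1. Step 2 — apply |x|_p = p^{-v_p(x)} = 5^{1} = 5.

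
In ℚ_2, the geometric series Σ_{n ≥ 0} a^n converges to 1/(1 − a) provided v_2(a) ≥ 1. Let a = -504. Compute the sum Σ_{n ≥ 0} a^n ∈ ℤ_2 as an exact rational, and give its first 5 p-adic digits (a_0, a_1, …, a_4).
Σ a^n = 1/(1 − a) = 1/505;  first 5 digits = (1, 0, 0, 1, 0)

v_2(a) = 3 ≥ 1, so the series converges in ℤ_2 to 1/(1 − a) = 1/(1 − (-504)) = 1/505. Expand this rational in ℤ_2: compute digits iteratively via d_i = x_i mod 2, x_{i+1} = (x_i − d_i)/2. The first 5 digits are (1, 0, 0, 1, 0).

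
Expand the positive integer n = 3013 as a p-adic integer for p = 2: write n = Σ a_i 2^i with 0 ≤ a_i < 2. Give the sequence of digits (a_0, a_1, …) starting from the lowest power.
(a_0, a_1, …) = (1, 0, 1, 0, 0, 0, 1, 1, 1, 1, 0, 1)

Repeated division by 2 gives the digits low-to-high: 3013 = 1 + 1·2^2 + 1·2^6 + 1·2^7 + 1·2^8 + 1·2^9 + 1·2^11. Digit sequence: (1, 0, 1, 0, 0, 0, 1, 1, 1, 1, 0, 1).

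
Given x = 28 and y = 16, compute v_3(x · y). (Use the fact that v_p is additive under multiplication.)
v_3(448) = 0

v_p(x) = 0 (factor: 28 = 3^0 · 28); v_p(y) = 0 (factor: 16 = 3^0 · 16). Additivity: v_p(xy) = v_p(x) + v_p(y) = 0 + 0 = 0. (Direct check: xy = 448 = 3^0 · (448).)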